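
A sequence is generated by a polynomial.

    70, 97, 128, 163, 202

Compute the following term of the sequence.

Δ: 27 , 31 , 35 , 39
Δ²: 4 , 4 , 4
The second differences are constant (4).
39 + 4 = 43;  202 + 43 = 245

245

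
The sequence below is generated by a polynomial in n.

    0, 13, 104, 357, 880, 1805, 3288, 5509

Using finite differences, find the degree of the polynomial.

D1: 13, 91, 253, 523, 925, 1483, 2221
D2: 78, 162, 270, 402, 558, 738
D3: 84, 108, 132, 156, 180
D4: 24, 24, 24, 24
The fourth differences are constant, so the polynomial has degree 4.

4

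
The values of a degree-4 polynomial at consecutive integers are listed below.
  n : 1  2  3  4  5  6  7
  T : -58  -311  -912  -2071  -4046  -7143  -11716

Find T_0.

9

D1: -253  -601  -1159  -1975  -3097  -4573
D2: -348  -558  -816  -1122  -1476
D3: -210  -258  -306  -354
D4: -48  -48  -48
The fourth differences are constant at -48.
Work back: -210 + 48 = -162;  -348 + 162 = -186;  -253 + 186 = -67;  -58 + 67 = 9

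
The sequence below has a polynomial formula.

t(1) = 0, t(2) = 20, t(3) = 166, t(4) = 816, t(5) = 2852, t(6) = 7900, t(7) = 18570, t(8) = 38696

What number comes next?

20, 146, 650, 2036, 5048, 10670, 20126
126, 504, 1386, 3012, 5622, 9456
378, 882, 1626, 2610, 3834
504, 744, 984, 1224
240, 240, 240
Constant fifth difference = 240, so extend:
1224 + 240 = 1464;  3834 + 1464 = 5298;  9456 + 5298 = 14754;  20126 + 14754 = 34880;  38696 + 34880 = 73576

73576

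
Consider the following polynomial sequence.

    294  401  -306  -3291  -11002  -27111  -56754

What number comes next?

-106771

Δ: 107, -707, -2985, -7711, -16109, -29643
Δ²: -814, -2278, -4726, -8398, -13534
Δ³: -1464, -2448, -3672, -5136
Δ⁴: -984, -1224, -1464
Δ⁵: -240, -240
Fifth differences constant at -240.
-1464 − 240 = -1704;  -5136 − 1704 = -6840;  -13534 − 6840 = -20374;  -29643 − 20374 = -50017;  -56754 − 50017 = -106771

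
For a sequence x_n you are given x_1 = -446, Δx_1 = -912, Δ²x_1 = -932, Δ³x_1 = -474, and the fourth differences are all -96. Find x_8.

-46352

Build the table forward from the leading diagonal:
D4: -96  -96  -96  -96  -96  -96  -96  -96
D3: -474  -570  -666  -762  -858  -954  -1050  -1146
D2: -932  -1406  -1976  -2642  -3404  -4262  -5216  -6266
D1: -912  -1844  -3250  -5226  -7868  -11272  -15534  -20750
x: -446  -1358  -3202  -6452  -11678  -19546  -30818  -46352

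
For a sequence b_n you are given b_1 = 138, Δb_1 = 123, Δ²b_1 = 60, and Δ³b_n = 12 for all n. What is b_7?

2016

Build the table forward from the leading diagonal:
D3: 12  12  12  12  12  12  12
D2: 60  72  84  96  108  120  132
D1: 123  183  255  339  435  543  663
b: 138  261  444  699  1038  1473  2016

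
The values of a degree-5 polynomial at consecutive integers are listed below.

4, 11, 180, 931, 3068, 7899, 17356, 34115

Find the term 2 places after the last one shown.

First differences: 7, 169, 751, 2137, 4831, 9457, 16759
Second differences: 162, 582, 1386, 2694, 4626, 7302
Third differences: 420, 804, 1308, 1932, 2676
Fourth differences: 384, 504, 624, 744
Fifth differences: 120, 120, 120
Constant fifth difference = 120, so extend:
744 + 120 = 864;  2676 + 864 = 3540;  7302 + 3540 = 10842;  16759 + 10842 = 27601;  34115 + 27601 = 61716
864 + 120 = 984;  3540 + 984 = 4524;  10842 + 4524 = 15366;  27601 + 15366 = 42967;  61716 + 42967 = 104683

104683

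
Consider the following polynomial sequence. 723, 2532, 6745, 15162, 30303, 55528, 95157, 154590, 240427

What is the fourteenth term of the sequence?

1395792

D1: 1809  4213  8417  15141  25225  39629  59433  85837
D2: 2404  4204  6724  10084  14404  19804  26404
D3: 1800  2520  3360  4320  5400  6600
D4: 720  840  960  1080  1200
D5: 120  120  120  120
The fifth differences are constant (120).
1200 + 120 = 1320;  6600 + 1320 = 7920;  26404 + 7920 = 34324;  85837 + 34324 = 120161;  240427 + 120161 = 360588
1320 + 120 = 1440;  7920 + 1440 = 9360;  34324 + 9360 = 43684;  120161 + 43684 = 163845;  360588 + 163845 = 524433
1440 + 120 = 1560;  9360 + 1560 = 10920;  43684 + 10920 = 54604;  163845 + 54604 = 218449;  524433 + 218449 = 742882
1560 + 120 = 1680;  10920 + 1680 = 12600;  54604 + 12600 = 67204;  218449 + 67204 = 285653;  742882 + 285653 = 1028535
1680 + 120 = 1800;  12600 + 1800 = 14400;  67204 + 14400 = 81604;  285653 + 81604 = 367257;  1028535 + 367257 = 1395792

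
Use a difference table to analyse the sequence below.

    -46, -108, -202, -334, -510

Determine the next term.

-736

D1: -62, -94, -132, -176
D2: -32, -38, -44
D3: -6, -6
Third differences constant at -6.
-44 − 6 = -50;  -176 − 50 = -226;  -510 − 226 = -736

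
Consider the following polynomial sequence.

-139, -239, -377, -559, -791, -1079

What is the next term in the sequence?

-1429

D1: -100, -138, -182, -232, -288
D2: -38, -44, -50, -56
D3: -6, -6, -6
The third differences are constant (-6).
-56 − 6 = -62;  -288 − 62 = -350;  -1079 − 350 = -1429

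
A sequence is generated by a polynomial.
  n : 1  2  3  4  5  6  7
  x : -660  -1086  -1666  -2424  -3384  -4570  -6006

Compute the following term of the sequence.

-7716

-426  -580  -758  -960  -1186  -1436
-154  -178  -202  -226  -250
-24  -24  -24  -24
Constant third difference = -24, so extend:
-250 − 24 = -274;  -1436 − 274 = -1710;  -6006 − 1710 = -7716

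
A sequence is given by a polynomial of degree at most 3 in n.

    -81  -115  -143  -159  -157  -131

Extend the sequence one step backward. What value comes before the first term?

-34, -28, -16, 2, 26
6, 12, 18, 24
6, 6, 6
The third differences are constant at 6.
Work back: 6 − 6 = 0;  -34 + 0 = -34;  -81 + 34 = -47

-47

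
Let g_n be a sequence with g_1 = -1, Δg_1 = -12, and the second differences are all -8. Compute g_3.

-33

Build the table forward from the leading diagonal:
Second differences: -8  -8  -8
First differences: -12  -20  -28
g: -1  -13  -33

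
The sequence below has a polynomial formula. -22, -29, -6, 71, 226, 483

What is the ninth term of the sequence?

2106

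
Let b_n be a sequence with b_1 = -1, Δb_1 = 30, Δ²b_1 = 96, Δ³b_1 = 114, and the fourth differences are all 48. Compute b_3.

155

Build the table forward from the leading diagonal:
Fourth differences: 48, 48, 48
Third differences: 114, 162, 210
Second differences: 96, 210, 372
First differences: 30, 126, 336
b: -1, 29, 155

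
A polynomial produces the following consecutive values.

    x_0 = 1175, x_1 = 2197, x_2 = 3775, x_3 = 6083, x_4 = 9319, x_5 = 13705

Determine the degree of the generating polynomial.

4

Δ: 1022, 1578, 2308, 3236, 4386
Δ²: 556, 730, 928, 1150
Δ³: 174, 198, 222
Δ⁴: 24, 24
The fourth differences are constant, so the polynomial has degree 4.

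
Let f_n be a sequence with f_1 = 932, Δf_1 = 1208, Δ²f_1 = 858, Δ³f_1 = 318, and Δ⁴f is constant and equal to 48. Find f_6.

Build the table forward from the leading diagonal:
Fourth differences: 48  48  48  48  48  48
Third differences: 318  366  414  462  510  558
Second differences: 858  1176  1542  1956  2418  2928
First differences: 1208  2066  3242  4784  6740  9158
f: 932  2140  4206  7448  12232  18972

18972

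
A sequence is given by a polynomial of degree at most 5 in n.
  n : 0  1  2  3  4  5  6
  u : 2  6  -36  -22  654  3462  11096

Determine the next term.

D1: 4  -42  14  676  2808  7634
D2: -46  56  662  2132  4826
D3: 102  606  1470  2694
D4: 504  864  1224
D5: 360  360
Constant fifth difference = 360, so extend:
1224 + 360 = 1584;  2694 + 1584 = 4278;  4826 + 4278 = 9104;  7634 + 9104 = 16738;  11096 + 16738 = 27834

27834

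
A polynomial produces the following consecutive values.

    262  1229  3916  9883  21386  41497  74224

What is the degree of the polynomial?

Δ: 967, 2687, 5967, 11503, 20111, 32727
Δ²: 1720, 3280, 5536, 8608, 12616
Δ³: 1560, 2256, 3072, 4008
Δ⁴: 696, 816, 936
Δ⁵: 120, 120
The fifth differences are constant, so the polynomial has degree 5.

5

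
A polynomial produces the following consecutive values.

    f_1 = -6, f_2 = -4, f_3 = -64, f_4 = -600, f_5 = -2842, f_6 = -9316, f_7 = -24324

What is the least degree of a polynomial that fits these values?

Δ: 2, -60, -536, -2242, -6474, -15008
Δ²: -62, -476, -1706, -4232, -8534
Δ³: -414, -1230, -2526, -4302
Δ⁴: -816, -1296, -1776
Δ⁵: -480, -480
The fifth differences are constant, so the polynomial has degree 5.

5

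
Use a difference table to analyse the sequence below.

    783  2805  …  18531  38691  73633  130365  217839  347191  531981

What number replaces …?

7849

Using the last 7 terms:
D1: 20160  34942  56732  87474  129352  184790
D2: 14782  21790  30742  41878  55438
D3: 7008  8952  11136  13560
D4: 1944  2184  2424
D5: 240  240
Constant fifth difference = 240.
Extend backward: 1944 − 240 = 1704;  7008 − 1704 = 5304;  14782 − 5304 = 9478;  20160 − 9478 = 10682;  18531 − 10682 = 7849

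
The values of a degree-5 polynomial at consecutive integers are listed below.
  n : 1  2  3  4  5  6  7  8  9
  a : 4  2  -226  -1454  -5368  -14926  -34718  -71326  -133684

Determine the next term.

-2, -228, -1228, -3914, -9558, -19792, -36608, -62358
-226, -1000, -2686, -5644, -10234, -16816, -25750
-774, -1686, -2958, -4590, -6582, -8934
-912, -1272, -1632, -1992, -2352
-360, -360, -360, -360
The fifth differences are constant (-360).
-2352 − 360 = -2712;  -8934 − 2712 = -11646;  -25750 − 11646 = -37396;  -62358 − 37396 = -99754;  -133684 − 99754 = -233438

-233438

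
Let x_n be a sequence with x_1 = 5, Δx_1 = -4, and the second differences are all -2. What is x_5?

-23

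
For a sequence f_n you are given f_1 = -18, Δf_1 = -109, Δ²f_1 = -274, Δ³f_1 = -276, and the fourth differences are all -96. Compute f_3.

-510

Build the table forward from the leading diagonal:
D4: -96, -96, -96
D3: -276, -372, -468
D2: -274, -550, -922
D1: -109, -383, -933
f: -18, -127, -510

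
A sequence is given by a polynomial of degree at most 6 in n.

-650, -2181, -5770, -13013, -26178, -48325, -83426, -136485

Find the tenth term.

First differences: -1531 , -3589 , -7243 , -13165 , -22147 , -35101 , -53059
Second differences: -2058 , -3654 , -5922 , -8982 , -12954 , -17958
Third differences: -1596 , -2268 , -3060 , -3972 , -5004
Fourth differences: -672 , -792 , -912 , -1032
Fifth differences: -120 , -120 , -120
Constant fifth difference = -120, so extend:
-1032 − 120 = -1152;  -5004 − 1152 = -6156;  -17958 − 6156 = -24114;  -53059 − 24114 = -77173;  -136485 − 77173 = -213658
-1152 − 120 = -1272;  -6156 − 1272 = -7428;  -24114 − 7428 = -31542;  -77173 − 31542 = -108715;  -213658 − 108715 = -322373

-322373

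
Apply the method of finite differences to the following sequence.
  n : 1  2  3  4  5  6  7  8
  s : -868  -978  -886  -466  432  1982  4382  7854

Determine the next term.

D1: -110  92  420  898  1550  2400  3472
D2: 202  328  478  652  850  1072
D3: 126  150  174  198  222
D4: 24  24  24  24
Constant fourth difference = 24, so extend:
222 + 24 = 246;  1072 + 246 = 1318;  3472 + 1318 = 4790;  7854 + 4790 = 12644

12644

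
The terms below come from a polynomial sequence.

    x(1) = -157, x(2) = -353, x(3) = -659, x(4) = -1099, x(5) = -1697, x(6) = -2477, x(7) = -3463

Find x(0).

-47

D1: -196  -306  -440  -598  -780  -986
D2: -110  -134  -158  -182  -206
D3: -24  -24  -24  -24
The third differences are constant at -24.
Work back: -110 + 24 = -86;  -196 + 86 = -110;  -157 + 110 = -47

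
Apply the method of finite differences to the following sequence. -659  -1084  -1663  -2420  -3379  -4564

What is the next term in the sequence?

First differences: -425 , -579 , -757 , -959 , -1185
Second differences: -154 , -178 , -202 , -226
Third differences: -24 , -24 , -24
The third differences are constant (-24).
-226 − 24 = -250;  -1185 − 250 = -1435;  -4564 − 1435 = -5999

-5999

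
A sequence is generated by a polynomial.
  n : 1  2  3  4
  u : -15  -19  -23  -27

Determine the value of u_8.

-43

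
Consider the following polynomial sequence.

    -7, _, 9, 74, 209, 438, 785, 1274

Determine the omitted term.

Using the last 6 terms:
Δ: 65  135  229  347  489
Δ²: 70  94  118  142
Δ³: 24  24  24
Constant third difference = 24.
Extend backward: 70 − 24 = 46;  65 − 46 = 19;  9 − 19 = -10

-10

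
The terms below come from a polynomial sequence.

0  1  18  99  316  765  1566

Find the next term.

2863

1  17  81  217  449  801
16  64  136  232  352
48  72  96  120
24  24  24
Constant fourth difference = 24, so extend:
120 + 24 = 144;  352 + 144 = 496;  801 + 496 = 1297;  1566 + 1297 = 2863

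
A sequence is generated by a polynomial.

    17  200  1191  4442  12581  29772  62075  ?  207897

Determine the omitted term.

Using the first 7 terms:
D1: 183  991  3251  8139  17191  32303
D2: 808  2260  4888  9052  15112
D3: 1452  2628  4164  6060
D4: 1176  1536  1896
D5: 360  360
Constant fifth difference = 360.
Extend forward: 1896 + 360 = 2256;  6060 + 2256 = 8316;  15112 + 8316 = 23428;  32303 + 23428 = 55731;  62075 + 55731 = 117806

117806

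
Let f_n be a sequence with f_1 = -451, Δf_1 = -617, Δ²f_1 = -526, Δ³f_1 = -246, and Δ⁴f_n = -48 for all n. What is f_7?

-17683

Build the table forward from the leading diagonal:
D4: -48, -48, -48, -48, -48, -48, -48
D3: -246, -294, -342, -390, -438, -486, -534
D2: -526, -772, -1066, -1408, -1798, -2236, -2722
D1: -617, -1143, -1915, -2981, -4389, -6187, -8423
f: -451, -1068, -2211, -4126, -7107, -11496, -17683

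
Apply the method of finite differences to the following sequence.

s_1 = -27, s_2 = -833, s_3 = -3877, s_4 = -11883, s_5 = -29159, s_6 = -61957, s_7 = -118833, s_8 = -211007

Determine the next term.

Δ: -806 , -3044 , -8006 , -17276 , -32798 , -56876 , -92174
Δ²: -2238 , -4962 , -9270 , -15522 , -24078 , -35298
Δ³: -2724 , -4308 , -6252 , -8556 , -11220
Δ⁴: -1584 , -1944 , -2304 , -2664
Δ⁵: -360 , -360 , -360
Fifth differences constant at -360.
-2664 − 360 = -3024;  -11220 − 3024 = -14244;  -35298 − 14244 = -49542;  -92174 − 49542 = -141716;  -211007 − 141716 = -352723

-352723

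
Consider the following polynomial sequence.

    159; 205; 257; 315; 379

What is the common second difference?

6

D1: 46, 52, 58, 64
D2: 6, 6, 6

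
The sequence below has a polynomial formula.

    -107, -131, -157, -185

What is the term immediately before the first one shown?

-85

-24, -26, -28
-2, -2
The second differences are constant at -2.
Work back: -24 + 2 = -22;  -107 + 22 = -85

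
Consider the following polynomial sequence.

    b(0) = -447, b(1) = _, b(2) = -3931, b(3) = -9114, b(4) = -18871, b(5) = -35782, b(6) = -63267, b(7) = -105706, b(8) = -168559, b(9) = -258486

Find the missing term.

-1462

Using the last 8 terms:
First differences: -5183, -9757, -16911, -27485, -42439, -62853, -89927
Second differences: -4574, -7154, -10574, -14954, -20414, -27074
Third differences: -2580, -3420, -4380, -5460, -6660
Fourth differences: -840, -960, -1080, -1200
Fifth differences: -120, -120, -120
Constant fifth difference = -120.
Extend backward: -840 + 120 = -720;  -2580 + 720 = -1860;  -4574 + 1860 = -2714;  -5183 + 2714 = -2469;  -3931 + 2469 = -1462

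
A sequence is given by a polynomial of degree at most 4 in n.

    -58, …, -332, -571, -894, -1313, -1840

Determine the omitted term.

Using the last 5 terms:
D1: -239  -323  -419  -527
D2: -84  -96  -108
D3: -12  -12
Constant third difference = -12.
Extend backward: -84 + 12 = -72;  -239 + 72 = -167;  -332 + 167 = -165

-165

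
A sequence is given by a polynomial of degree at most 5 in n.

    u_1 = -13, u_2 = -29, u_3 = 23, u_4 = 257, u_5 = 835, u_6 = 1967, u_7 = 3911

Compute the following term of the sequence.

6973

D1: -16  52  234  578  1132  1944
D2: 68  182  344  554  812
D3: 114  162  210  258
D4: 48  48  48
Constant fourth difference = 48, so extend:
258 + 48 = 306;  812 + 306 = 1118;  1944 + 1118 = 3062;  3911 + 3062 = 6973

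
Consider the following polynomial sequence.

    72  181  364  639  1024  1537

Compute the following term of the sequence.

2196

109 , 183 , 275 , 385 , 513
74 , 92 , 110 , 128
18 , 18 , 18
Third differences constant at 18.
128 + 18 = 146;  513 + 146 = 659;  1537 + 659 = 2196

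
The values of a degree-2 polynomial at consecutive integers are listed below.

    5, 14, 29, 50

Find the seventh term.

149

Δ: 9, 15, 21
Δ²: 6, 6
Second differences constant at 6.
21 + 6 = 27;  50 + 27 = 77
27 + 6 = 33;  77 + 33 = 110
33 + 6 = 39;  110 + 39 = 149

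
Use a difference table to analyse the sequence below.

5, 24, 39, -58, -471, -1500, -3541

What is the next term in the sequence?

First differences: 19, 15, -97, -413, -1029, -2041
Second differences: -4, -112, -316, -616, -1012
Third differences: -108, -204, -300, -396
Fourth differences: -96, -96, -96
Constant fourth difference = -96, so extend:
-396 − 96 = -492;  -1012 − 492 = -1504;  -2041 − 1504 = -3545;  -3541 − 3545 = -7086

-7086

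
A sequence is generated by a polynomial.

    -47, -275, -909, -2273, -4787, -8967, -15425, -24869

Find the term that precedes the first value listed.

D1: -228, -634, -1364, -2514, -4180, -6458, -9444
D2: -406, -730, -1150, -1666, -2278, -2986
D3: -324, -420, -516, -612, -708
D4: -96, -96, -96, -96
The fourth differences are constant at -96.
Work back: -324 + 96 = -228;  -406 + 228 = -178;  -228 + 178 = -50;  -47 + 50 = 3

3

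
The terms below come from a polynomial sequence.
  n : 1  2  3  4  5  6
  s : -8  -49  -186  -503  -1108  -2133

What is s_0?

-3

Δ: -41  -137  -317  -605  -1025
Δ²: -96  -180  -288  -420
Δ³: -84  -108  -132
Δ⁴: -24  -24
The fourth differences are constant at -24.
Work back: -84 + 24 = -60;  -96 + 60 = -36;  -41 + 36 = -5;  -8 + 5 = -3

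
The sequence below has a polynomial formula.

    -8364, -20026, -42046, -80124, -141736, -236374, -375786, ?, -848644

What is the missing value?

-574216

Using the first 7 terms:
-11662  -22020  -38078  -61612  -94638  -139412
-10358  -16058  -23534  -33026  -44774
-5700  -7476  -9492  -11748
-1776  -2016  -2256
-240  -240
Constant fifth difference = -240.
Extend forward: -2256 − 240 = -2496;  -11748 − 2496 = -14244;  -44774 − 14244 = -59018;  -139412 − 59018 = -198430;  -375786 − 198430 = -574216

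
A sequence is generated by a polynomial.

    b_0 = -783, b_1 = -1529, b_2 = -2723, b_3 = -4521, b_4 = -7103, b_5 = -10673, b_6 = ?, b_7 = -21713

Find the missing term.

-15459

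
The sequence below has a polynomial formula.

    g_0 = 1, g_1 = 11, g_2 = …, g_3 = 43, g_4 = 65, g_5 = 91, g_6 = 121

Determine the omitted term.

Using the last 4 terms:
D1: 22, 26, 30
D2: 4, 4
Constant second difference = 4.
Extend backward: 22 − 4 = 18;  43 − 18 = 25

25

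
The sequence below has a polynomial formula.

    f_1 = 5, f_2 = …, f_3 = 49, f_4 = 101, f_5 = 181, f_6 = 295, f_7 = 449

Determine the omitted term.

19

Using the last 5 terms:
Δ: 52, 80, 114, 154
Δ²: 28, 34, 40
Δ³: 6, 6
Constant third difference = 6.
Extend backward: 28 − 6 = 22;  52 − 22 = 30;  49 − 30 = 19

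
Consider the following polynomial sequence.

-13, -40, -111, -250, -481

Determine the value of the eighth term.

-1966

First differences: -27  -71  -139  -231
Second differences: -44  -68  -92
Third differences: -24  -24
The third differences are constant (-24).
-92 − 24 = -116;  -231 − 116 = -347;  -481 − 347 = -828
-116 − 24 = -140;  -347 − 140 = -487;  -828 − 487 = -1315
-140 − 24 = -164;  -487 − 164 = -651;  -1315 − 651 = -1966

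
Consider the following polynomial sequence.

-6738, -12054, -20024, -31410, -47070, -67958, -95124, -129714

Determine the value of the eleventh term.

Δ: -5316 , -7970 , -11386 , -15660 , -20888 , -27166 , -34590
Δ²: -2654 , -3416 , -4274 , -5228 , -6278 , -7424
Δ³: -762 , -858 , -954 , -1050 , -1146
Δ⁴: -96 , -96 , -96 , -96
Fourth differences constant at -96.
-1146 − 96 = -1242;  -7424 − 1242 = -8666;  -34590 − 8666 = -43256;  -129714 − 43256 = -172970
-1242 − 96 = -1338;  -8666 − 1338 = -10004;  -43256 − 10004 = -53260;  -172970 − 53260 = -226230
-1338 − 96 = -1434;  -10004 − 1434 = -11438;  -53260 − 11438 = -64698;  -226230 − 64698 = -290928

-290928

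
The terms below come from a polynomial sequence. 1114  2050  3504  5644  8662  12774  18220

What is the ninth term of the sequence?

Δ: 936, 1454, 2140, 3018, 4112, 5446
Δ²: 518, 686, 878, 1094, 1334
Δ³: 168, 192, 216, 240
Δ⁴: 24, 24, 24
The fourth differences are constant (24).
240 + 24 = 264;  1334 + 264 = 1598;  5446 + 1598 = 7044;  18220 + 7044 = 25264
264 + 24 = 288;  1598 + 288 = 1886;  7044 + 1886 = 8930;  25264 + 8930 = 34194

34194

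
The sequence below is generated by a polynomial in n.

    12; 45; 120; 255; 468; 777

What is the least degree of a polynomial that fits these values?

3

33, 75, 135, 213, 309
42, 60, 78, 96
18, 18, 18
The third differences are constant, so the polynomial has degree 3.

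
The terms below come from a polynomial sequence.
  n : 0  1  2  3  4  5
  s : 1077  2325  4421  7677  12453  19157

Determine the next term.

28245

1248 , 2096 , 3256 , 4776 , 6704
848 , 1160 , 1520 , 1928
312 , 360 , 408
48 , 48
Constant fourth difference = 48, so extend:
408 + 48 = 456;  1928 + 456 = 2384;  6704 + 2384 = 9088;  19157 + 9088 = 28245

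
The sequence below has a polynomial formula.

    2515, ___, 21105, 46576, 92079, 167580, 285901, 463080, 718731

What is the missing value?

8196

Using the last 7 terms:
D1: 25471  45503  75501  118321  177179  255651
D2: 20032  29998  42820  58858  78472
D3: 9966  12822  16038  19614
D4: 2856  3216  3576
D5: 360  360
Constant fifth difference = 360.
Extend backward: 2856 − 360 = 2496;  9966 − 2496 = 7470;  20032 − 7470 = 12562;  25471 − 12562 = 12909;  21105 − 12909 = 8196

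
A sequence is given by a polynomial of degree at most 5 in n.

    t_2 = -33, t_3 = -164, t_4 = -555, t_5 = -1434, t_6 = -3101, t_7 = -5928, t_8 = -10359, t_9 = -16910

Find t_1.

D1: -131, -391, -879, -1667, -2827, -4431, -6551
D2: -260, -488, -788, -1160, -1604, -2120
D3: -228, -300, -372, -444, -516
D4: -72, -72, -72, -72
The fourth differences are constant at -72.
Work back: -228 + 72 = -156;  -260 + 156 = -104;  -131 + 104 = -27;  -33 + 27 = -6

-6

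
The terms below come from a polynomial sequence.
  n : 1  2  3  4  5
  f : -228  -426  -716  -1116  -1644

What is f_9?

-5396

Δ: -198, -290, -400, -528
Δ²: -92, -110, -128
Δ³: -18, -18
Constant third difference = -18, so extend:
-128 − 18 = -146;  -528 − 146 = -674;  -1644 − 674 = -2318
-146 − 18 = -164;  -674 − 164 = -838;  -2318 − 838 = -3156
-164 − 18 = -182;  -838 − 182 = -1020;  -3156 − 1020 = -4176
-182 − 18 = -200;  -1020 − 200 = -1220;  -4176 − 1220 = -5396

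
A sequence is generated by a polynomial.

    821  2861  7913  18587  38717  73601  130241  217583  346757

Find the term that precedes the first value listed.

167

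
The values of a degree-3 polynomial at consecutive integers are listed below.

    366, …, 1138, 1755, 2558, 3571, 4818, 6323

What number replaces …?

683

Using the last 6 terms:
D1: 617  803  1013  1247  1505
D2: 186  210  234  258
D3: 24  24  24
Constant third difference = 24.
Extend backward: 186 − 24 = 162;  617 − 162 = 455;  1138 − 455 = 683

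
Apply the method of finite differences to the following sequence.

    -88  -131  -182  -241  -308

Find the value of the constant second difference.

-8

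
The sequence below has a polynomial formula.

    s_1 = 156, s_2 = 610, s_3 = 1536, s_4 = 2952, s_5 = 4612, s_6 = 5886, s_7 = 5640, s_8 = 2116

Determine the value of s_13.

-185004

D1: 454  926  1416  1660  1274  -246  -3524
D2: 472  490  244  -386  -1520  -3278
D3: 18  -246  -630  -1134  -1758
D4: -264  -384  -504  -624
D5: -120  -120  -120
Constant fifth difference = -120, so extend:
-624 − 120 = -744;  -1758 − 744 = -2502;  -3278 − 2502 = -5780;  -3524 − 5780 = -9304;  2116 − 9304 = -7188
-744 − 120 = -864;  -2502 − 864 = -3366;  -5780 − 3366 = -9146;  -9304 − 9146 = -18450;  -7188 − 18450 = -25638
-864 − 120 = -984;  -3366 − 984 = -4350;  -9146 − 4350 = -13496;  -18450 − 13496 = -31946;  -25638 − 31946 = -57584
-984 − 120 = -1104;  -4350 − 1104 = -5454;  -13496 − 5454 = -18950;  -31946 − 18950 = -50896;  -57584 − 50896 = -108480
-1104 − 120 = -1224;  -5454 − 1224 = -6678;  -18950 − 6678 = -25628;  -50896 − 25628 = -76524;  -108480 − 76524 = -185004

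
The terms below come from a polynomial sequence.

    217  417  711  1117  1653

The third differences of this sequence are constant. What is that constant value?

18

Δ: 200, 294, 406, 536
Δ²: 94, 112, 130
Δ³: 18, 18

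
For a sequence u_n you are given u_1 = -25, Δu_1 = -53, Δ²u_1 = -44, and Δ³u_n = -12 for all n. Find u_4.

-328

Build the table forward from the leading diagonal:
Third differences: -12  -12  -12  -12
Second differences: -44  -56  -68  -80
First differences: -53  -97  -153  -221
u: -25  -78  -175  -328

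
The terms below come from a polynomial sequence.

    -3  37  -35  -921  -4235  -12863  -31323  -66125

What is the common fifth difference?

-360

First differences: 40, -72, -886, -3314, -8628, -18460, -34802
Second differences: -112, -814, -2428, -5314, -9832, -16342
Third differences: -702, -1614, -2886, -4518, -6510
Fourth differences: -912, -1272, -1632, -1992
Fifth differences: -360, -360, -360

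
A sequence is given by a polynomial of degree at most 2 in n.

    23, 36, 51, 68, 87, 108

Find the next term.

Δ: 13  15  17  19  21
Δ²: 2  2  2  2
The second differences are constant (2).
21 + 2 = 23;  108 + 23 = 131

131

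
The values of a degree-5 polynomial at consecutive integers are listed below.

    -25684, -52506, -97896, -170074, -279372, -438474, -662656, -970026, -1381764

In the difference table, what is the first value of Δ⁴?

-2112

D1: -26822, -45390, -72178, -109298, -159102, -224182, -307370, -411738
D2: -18568, -26788, -37120, -49804, -65080, -83188, -104368
D3: -8220, -10332, -12684, -15276, -18108, -21180
D4: -2112, -2352, -2592, -2832, -3072
D5: -240, -240, -240, -240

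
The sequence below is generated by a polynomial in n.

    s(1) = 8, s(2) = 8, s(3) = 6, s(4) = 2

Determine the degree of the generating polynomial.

2

D1: 0, -2, -4
D2: -2, -2
The second differences are constant, so the polynomial has degree 2.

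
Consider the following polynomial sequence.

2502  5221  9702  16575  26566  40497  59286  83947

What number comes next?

D1: 2719, 4481, 6873, 9991, 13931, 18789, 24661
D2: 1762, 2392, 3118, 3940, 4858, 5872
D3: 630, 726, 822, 918, 1014
D4: 96, 96, 96, 96
Constant fourth difference = 96, so extend:
1014 + 96 = 1110;  5872 + 1110 = 6982;  24661 + 6982 = 31643;  83947 + 31643 = 115590

115590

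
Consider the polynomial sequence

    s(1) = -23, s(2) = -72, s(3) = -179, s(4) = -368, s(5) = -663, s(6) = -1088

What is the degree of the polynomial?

3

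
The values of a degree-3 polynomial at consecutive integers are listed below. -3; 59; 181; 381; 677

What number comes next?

D1: 62, 122, 200, 296
D2: 60, 78, 96
D3: 18, 18
Constant third difference = 18, so extend:
96 + 18 = 114;  296 + 114 = 410;  677 + 410 = 1087

1087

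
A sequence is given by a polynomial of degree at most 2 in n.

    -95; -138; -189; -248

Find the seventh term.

-473

First differences: -43 , -51 , -59
Second differences: -8 , -8
Second differences constant at -8.
-59 − 8 = -67;  -248 − 67 = -315
-67 − 8 = -75;  -315 − 75 = -390
-75 − 8 = -83;  -390 − 83 = -473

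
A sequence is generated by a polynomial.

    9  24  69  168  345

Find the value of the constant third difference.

24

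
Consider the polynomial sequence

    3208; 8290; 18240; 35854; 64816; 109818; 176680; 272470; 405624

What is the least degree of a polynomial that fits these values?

Δ: 5082, 9950, 17614, 28962, 45002, 66862, 95790, 133154
Δ²: 4868, 7664, 11348, 16040, 21860, 28928, 37364
Δ³: 2796, 3684, 4692, 5820, 7068, 8436
Δ⁴: 888, 1008, 1128, 1248, 1368
Δ⁵: 120, 120, 120, 120
The fifth differences are constant, so the polynomial has degree 5.

5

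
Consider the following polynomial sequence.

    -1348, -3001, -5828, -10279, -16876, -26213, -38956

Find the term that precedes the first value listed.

-491

D1: -1653  -2827  -4451  -6597  -9337  -12743
D2: -1174  -1624  -2146  -2740  -3406
D3: -450  -522  -594  -666
D4: -72  -72  -72
The fourth differences are constant at -72.
Work back: -450 + 72 = -378;  -1174 + 378 = -796;  -1653 + 796 = -857;  -1348 + 857 = -491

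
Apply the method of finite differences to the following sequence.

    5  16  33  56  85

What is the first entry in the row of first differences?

D1: 11, 17, 23, 29
D2: 6, 6, 6

11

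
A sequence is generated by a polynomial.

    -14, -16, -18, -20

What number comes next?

-22

Δ: -2  -2  -2
Constant first difference = -2, so extend:
-20 − 2 = -22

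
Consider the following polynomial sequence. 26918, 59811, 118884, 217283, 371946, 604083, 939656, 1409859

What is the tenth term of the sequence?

First differences: 32893, 59073, 98399, 154663, 232137, 335573, 470203
Second differences: 26180, 39326, 56264, 77474, 103436, 134630
Third differences: 13146, 16938, 21210, 25962, 31194
Fourth differences: 3792, 4272, 4752, 5232
Fifth differences: 480, 480, 480
Constant fifth difference = 480, so extend:
5232 + 480 = 5712;  31194 + 5712 = 36906;  134630 + 36906 = 171536;  470203 + 171536 = 641739;  1409859 + 641739 = 2051598
5712 + 480 = 6192;  36906 + 6192 = 43098;  171536 + 43098 = 214634;  641739 + 214634 = 856373;  2051598 + 856373 = 2907971

2907971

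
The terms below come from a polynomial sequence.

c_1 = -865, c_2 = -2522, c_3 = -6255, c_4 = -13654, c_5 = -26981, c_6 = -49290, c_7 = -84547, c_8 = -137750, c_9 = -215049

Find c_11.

-473015

-1657  -3733  -7399  -13327  -22309  -35257  -53203  -77299
-2076  -3666  -5928  -8982  -12948  -17946  -24096
-1590  -2262  -3054  -3966  -4998  -6150
-672  -792  -912  -1032  -1152
-120  -120  -120  -120
Fifth differences constant at -120.
-1152 − 120 = -1272;  -6150 − 1272 = -7422;  -24096 − 7422 = -31518;  -77299 − 31518 = -108817;  -215049 − 108817 = -323866
-1272 − 120 = -1392;  -7422 − 1392 = -8814;  -31518 − 8814 = -40332;  -108817 − 40332 = -149149;  -323866 − 149149 = -473015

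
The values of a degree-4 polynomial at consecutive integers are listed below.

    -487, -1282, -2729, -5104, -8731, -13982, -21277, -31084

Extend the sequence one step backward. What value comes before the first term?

D1: -795, -1447, -2375, -3627, -5251, -7295, -9807
D2: -652, -928, -1252, -1624, -2044, -2512
D3: -276, -324, -372, -420, -468
D4: -48, -48, -48, -48
The fourth differences are constant at -48.
Work back: -276 + 48 = -228;  -652 + 228 = -424;  -795 + 424 = -371;  -487 + 371 = -116

-116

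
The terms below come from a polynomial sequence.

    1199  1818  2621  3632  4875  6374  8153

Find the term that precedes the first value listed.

740

619  803  1011  1243  1499  1779
184  208  232  256  280
24  24  24  24
The third differences are constant at 24.
Work back: 184 − 24 = 160;  619 − 160 = 459;  1199 − 459 = 740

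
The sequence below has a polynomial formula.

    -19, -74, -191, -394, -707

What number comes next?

-1154

First differences: -55  -117  -203  -313
Second differences: -62  -86  -110
Third differences: -24  -24
The third differences are constant (-24).
-110 − 24 = -134;  -313 − 134 = -447;  -707 − 447 = -1154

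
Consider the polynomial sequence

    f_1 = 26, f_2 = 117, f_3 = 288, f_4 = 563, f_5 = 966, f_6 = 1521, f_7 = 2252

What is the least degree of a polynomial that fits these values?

3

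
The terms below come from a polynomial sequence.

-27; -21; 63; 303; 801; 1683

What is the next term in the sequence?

3099

Δ: 6  84  240  498  882
Δ²: 78  156  258  384
Δ³: 78  102  126
Δ⁴: 24  24
Fourth differences constant at 24.
126 + 24 = 150;  384 + 150 = 534;  882 + 534 = 1416;  1683 + 1416 = 3099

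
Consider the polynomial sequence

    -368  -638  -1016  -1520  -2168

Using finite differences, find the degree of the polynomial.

3

D1: -270, -378, -504, -648
D2: -108, -126, -144
D3: -18, -18
The third differences are constant, so the polynomial has degree 3.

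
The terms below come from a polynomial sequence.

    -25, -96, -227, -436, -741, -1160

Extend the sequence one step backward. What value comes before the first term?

First differences: -71  -131  -209  -305  -419
Second differences: -60  -78  -96  -114
Third differences: -18  -18  -18
The third differences are constant at -18.
Work back: -60 + 18 = -42;  -71 + 42 = -29;  -25 + 29 = 4

4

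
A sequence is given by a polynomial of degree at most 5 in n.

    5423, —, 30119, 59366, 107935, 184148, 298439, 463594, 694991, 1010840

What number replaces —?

13744

Using the last 8 terms:
First differences: 29247, 48569, 76213, 114291, 165155, 231397, 315849
Second differences: 19322, 27644, 38078, 50864, 66242, 84452
Third differences: 8322, 10434, 12786, 15378, 18210
Fourth differences: 2112, 2352, 2592, 2832
Fifth differences: 240, 240, 240
Constant fifth difference = 240.
Extend backward: 2112 − 240 = 1872;  8322 − 1872 = 6450;  19322 − 6450 = 12872;  29247 − 12872 = 16375;  30119 − 16375 = 13744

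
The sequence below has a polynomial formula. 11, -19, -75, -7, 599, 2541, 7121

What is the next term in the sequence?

16265

-30 , -56 , 68 , 606 , 1942 , 4580
-26 , 124 , 538 , 1336 , 2638
150 , 414 , 798 , 1302
264 , 384 , 504
120 , 120
Constant fifth difference = 120, so extend:
504 + 120 = 624;  1302 + 624 = 1926;  2638 + 1926 = 4564;  4580 + 4564 = 9144;  7121 + 9144 = 16265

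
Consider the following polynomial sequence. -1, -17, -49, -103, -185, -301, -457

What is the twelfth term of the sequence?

-2047

D1: -16, -32, -54, -82, -116, -156
D2: -16, -22, -28, -34, -40
D3: -6, -6, -6, -6
Third differences constant at -6.
-40 − 6 = -46;  -156 − 46 = -202;  -457 − 202 = -659
-46 − 6 = -52;  -202 − 52 = -254;  -659 − 254 = -913
-52 − 6 = -58;  -254 − 58 = -312;  -913 − 312 = -1225
-58 − 6 = -64;  -312 − 64 = -376;  -1225 − 376 = -1601
-64 − 6 = -70;  -376 − 70 = -446;  -1601 − 446 = -2047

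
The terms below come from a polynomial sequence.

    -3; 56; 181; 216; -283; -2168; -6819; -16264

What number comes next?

-33299

59, 125, 35, -499, -1885, -4651, -9445
66, -90, -534, -1386, -2766, -4794
-156, -444, -852, -1380, -2028
-288, -408, -528, -648
-120, -120, -120
Fifth differences constant at -120.
-648 − 120 = -768;  -2028 − 768 = -2796;  -4794 − 2796 = -7590;  -9445 − 7590 = -17035;  -16264 − 17035 = -33299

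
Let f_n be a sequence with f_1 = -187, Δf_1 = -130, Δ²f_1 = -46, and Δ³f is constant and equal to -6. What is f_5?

-1007

Build the table forward from the leading diagonal:
D3: -6, -6, -6, -6, -6
D2: -46, -52, -58, -64, -70
D1: -130, -176, -228, -286, -350
f: -187, -317, -493, -721, -1007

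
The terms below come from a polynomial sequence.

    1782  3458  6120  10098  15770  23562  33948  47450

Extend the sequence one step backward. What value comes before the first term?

810

First differences: 1676, 2662, 3978, 5672, 7792, 10386, 13502
Second differences: 986, 1316, 1694, 2120, 2594, 3116
Third differences: 330, 378, 426, 474, 522
Fourth differences: 48, 48, 48, 48
The fourth differences are constant at 48.
Work back: 330 − 48 = 282;  986 − 282 = 704;  1676 − 704 = 972;  1782 − 972 = 810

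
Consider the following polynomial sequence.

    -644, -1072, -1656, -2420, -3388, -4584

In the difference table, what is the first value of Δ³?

Δ: -428, -584, -764, -968, -1196
Δ²: -156, -180, -204, -228
Δ³: -24, -24, -24

-24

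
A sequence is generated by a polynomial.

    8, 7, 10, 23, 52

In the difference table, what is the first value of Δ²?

Δ: -1, 3, 13, 29
Δ²: 4, 10, 16
Δ³: 6, 6

4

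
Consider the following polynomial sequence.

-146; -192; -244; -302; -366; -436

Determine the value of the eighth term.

-594

-46 , -52 , -58 , -64 , -70
-6 , -6 , -6 , -6
Second differences constant at -6.
-70 − 6 = -76;  -436 − 76 = -512
-76 − 6 = -82;  -512 − 82 = -594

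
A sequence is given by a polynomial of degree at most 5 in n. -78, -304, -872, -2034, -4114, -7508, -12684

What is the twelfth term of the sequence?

-86714

-226, -568, -1162, -2080, -3394, -5176
-342, -594, -918, -1314, -1782
-252, -324, -396, -468
-72, -72, -72
The fourth differences are constant (-72).
-468 − 72 = -540;  -1782 − 540 = -2322;  -5176 − 2322 = -7498;  -12684 − 7498 = -20182
-540 − 72 = -612;  -2322 − 612 = -2934;  -7498 − 2934 = -10432;  -20182 − 10432 = -30614
-612 − 72 = -684;  -2934 − 684 = -3618;  -10432 − 3618 = -14050;  -30614 − 14050 = -44664
-684 − 72 = -756;  -3618 − 756 = -4374;  -14050 − 4374 = -18424;  -44664 − 18424 = -63088
-756 − 72 = -828;  -4374 − 828 = -5202;  -18424 − 5202 = -23626;  -63088 − 23626 = -86714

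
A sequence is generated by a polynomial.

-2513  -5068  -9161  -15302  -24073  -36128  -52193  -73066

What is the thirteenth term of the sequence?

-282521

-2555, -4093, -6141, -8771, -12055, -16065, -20873
-1538, -2048, -2630, -3284, -4010, -4808
-510, -582, -654, -726, -798
-72, -72, -72, -72
The fourth differences are constant (-72).
-798 − 72 = -870;  -4808 − 870 = -5678;  -20873 − 5678 = -26551;  -73066 − 26551 = -99617
-870 − 72 = -942;  -5678 − 942 = -6620;  -26551 − 6620 = -33171;  -99617 − 33171 = -132788
-942 − 72 = -1014;  -6620 − 1014 = -7634;  -33171 − 7634 = -40805;  -132788 − 40805 = -173593
-1014 − 72 = -1086;  -7634 − 1086 = -8720;  -40805 − 8720 = -49525;  -173593 − 49525 = -223118
-1086 − 72 = -1158;  -8720 − 1158 = -9878;  -49525 − 9878 = -59403;  -223118 − 59403 = -282521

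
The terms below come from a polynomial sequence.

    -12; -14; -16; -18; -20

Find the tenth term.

-30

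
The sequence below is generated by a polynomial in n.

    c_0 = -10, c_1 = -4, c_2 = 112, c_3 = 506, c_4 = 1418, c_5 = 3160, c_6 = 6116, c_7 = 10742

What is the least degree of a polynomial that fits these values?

4

D1: 6, 116, 394, 912, 1742, 2956, 4626
D2: 110, 278, 518, 830, 1214, 1670
D3: 168, 240, 312, 384, 456
D4: 72, 72, 72, 72
The fourth differences are constant, so the polynomial has degree 4.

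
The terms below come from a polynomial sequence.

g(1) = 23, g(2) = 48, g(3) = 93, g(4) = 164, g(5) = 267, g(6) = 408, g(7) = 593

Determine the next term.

828

25 , 45 , 71 , 103 , 141 , 185
20 , 26 , 32 , 38 , 44
6 , 6 , 6 , 6
Third differences constant at 6.
44 + 6 = 50;  185 + 50 = 235;  593 + 235 = 828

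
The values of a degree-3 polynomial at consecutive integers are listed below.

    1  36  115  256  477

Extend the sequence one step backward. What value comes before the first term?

35, 79, 141, 221
44, 62, 80
18, 18
The third differences are constant at 18.
Work back: 44 − 18 = 26;  35 − 26 = 9;  1 − 9 = -8

-8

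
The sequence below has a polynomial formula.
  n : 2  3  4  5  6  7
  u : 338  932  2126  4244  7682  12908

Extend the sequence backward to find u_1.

92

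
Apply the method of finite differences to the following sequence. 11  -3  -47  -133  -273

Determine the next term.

-479

-14 , -44 , -86 , -140
-30 , -42 , -54
-12 , -12
The third differences are constant (-12).
-54 − 12 = -66;  -140 − 66 = -206;  -273 − 206 = -479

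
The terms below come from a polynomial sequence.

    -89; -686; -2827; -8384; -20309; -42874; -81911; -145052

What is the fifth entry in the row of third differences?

First differences: -597, -2141, -5557, -11925, -22565, -39037, -63141
Second differences: -1544, -3416, -6368, -10640, -16472, -24104
Third differences: -1872, -2952, -4272, -5832, -7632
Fourth differences: -1080, -1320, -1560, -1800
Fifth differences: -240, -240, -240

-7632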